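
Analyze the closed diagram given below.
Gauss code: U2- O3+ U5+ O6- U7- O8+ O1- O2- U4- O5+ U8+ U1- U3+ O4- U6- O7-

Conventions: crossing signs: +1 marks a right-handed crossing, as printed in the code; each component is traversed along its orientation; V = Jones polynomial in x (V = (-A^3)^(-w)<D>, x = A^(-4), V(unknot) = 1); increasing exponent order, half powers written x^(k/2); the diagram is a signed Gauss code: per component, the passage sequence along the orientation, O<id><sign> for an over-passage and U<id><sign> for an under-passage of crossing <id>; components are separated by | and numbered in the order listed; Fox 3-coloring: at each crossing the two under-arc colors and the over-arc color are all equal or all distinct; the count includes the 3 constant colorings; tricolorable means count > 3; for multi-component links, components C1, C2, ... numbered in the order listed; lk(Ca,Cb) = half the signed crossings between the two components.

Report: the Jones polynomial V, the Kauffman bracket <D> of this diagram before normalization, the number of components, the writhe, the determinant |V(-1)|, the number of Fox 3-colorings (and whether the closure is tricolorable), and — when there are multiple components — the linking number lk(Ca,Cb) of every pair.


V(x) = x^-5 - 2x^-4 + 2x^-3 - 2x^-2 + 2x^-1 - 1 + x
bracket: A^-10 - A^-6 + 2A^-2 - 2A^2 + 2A^6 - 2A^10 + A^14, w = -2
1 component, writhe -2, over 8 crossings
det 11, colorings 3 of 3^8 — not tricolorable
observation: V spans 6 powers of x: at least 6 crossings in any diagram


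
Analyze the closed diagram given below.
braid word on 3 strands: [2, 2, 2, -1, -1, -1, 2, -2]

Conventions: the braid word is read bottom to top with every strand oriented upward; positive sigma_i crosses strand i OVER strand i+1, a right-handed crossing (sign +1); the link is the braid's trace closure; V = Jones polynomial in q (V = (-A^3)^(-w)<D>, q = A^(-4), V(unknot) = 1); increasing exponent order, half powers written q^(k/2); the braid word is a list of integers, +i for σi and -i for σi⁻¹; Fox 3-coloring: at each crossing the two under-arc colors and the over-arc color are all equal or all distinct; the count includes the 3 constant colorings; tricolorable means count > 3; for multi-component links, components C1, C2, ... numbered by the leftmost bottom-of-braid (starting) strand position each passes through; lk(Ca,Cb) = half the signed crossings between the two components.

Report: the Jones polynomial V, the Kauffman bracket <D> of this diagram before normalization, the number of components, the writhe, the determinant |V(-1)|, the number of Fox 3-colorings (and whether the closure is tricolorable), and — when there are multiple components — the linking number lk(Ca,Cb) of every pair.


V = -q^-3 + q^-2 - q^-1 + 3 - q + q^2 - q^3
<D> = -A^-12 + A^-8 - A^-4 + 3 - A^4 + A^8 - A^12 (w = 0)
1 component over 8 crossings, w = 0
27 Fox colorings among 3^8, |V(-1)| = 9: tricolorable
why: palindromic: swapping q for 1/q fixes V


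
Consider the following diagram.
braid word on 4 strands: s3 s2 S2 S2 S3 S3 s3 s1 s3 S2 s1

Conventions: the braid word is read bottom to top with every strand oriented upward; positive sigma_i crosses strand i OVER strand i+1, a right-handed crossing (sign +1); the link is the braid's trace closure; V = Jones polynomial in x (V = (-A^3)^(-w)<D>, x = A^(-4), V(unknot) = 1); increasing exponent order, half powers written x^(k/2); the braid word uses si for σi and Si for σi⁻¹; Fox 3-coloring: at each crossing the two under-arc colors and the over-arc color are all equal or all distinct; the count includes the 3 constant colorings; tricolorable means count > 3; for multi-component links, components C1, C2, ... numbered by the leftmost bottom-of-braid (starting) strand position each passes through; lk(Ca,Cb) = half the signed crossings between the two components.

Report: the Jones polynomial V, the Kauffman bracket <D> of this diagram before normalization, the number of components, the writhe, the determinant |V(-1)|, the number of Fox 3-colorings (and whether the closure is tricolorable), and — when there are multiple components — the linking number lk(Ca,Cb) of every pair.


V = x^-2 - x^-1 + 1 - x + x^2
<D> = -A^-5 + A^-1 - A^3 + A^7 - A^11 (w = +1)
1 component over 11 crossings, w = +1
3 Fox colorings among 3^11, |V(-1)| = 5: not tricolorable
why: |V(-1)| = 5: so not tricolorable, since 3 does not divide 5


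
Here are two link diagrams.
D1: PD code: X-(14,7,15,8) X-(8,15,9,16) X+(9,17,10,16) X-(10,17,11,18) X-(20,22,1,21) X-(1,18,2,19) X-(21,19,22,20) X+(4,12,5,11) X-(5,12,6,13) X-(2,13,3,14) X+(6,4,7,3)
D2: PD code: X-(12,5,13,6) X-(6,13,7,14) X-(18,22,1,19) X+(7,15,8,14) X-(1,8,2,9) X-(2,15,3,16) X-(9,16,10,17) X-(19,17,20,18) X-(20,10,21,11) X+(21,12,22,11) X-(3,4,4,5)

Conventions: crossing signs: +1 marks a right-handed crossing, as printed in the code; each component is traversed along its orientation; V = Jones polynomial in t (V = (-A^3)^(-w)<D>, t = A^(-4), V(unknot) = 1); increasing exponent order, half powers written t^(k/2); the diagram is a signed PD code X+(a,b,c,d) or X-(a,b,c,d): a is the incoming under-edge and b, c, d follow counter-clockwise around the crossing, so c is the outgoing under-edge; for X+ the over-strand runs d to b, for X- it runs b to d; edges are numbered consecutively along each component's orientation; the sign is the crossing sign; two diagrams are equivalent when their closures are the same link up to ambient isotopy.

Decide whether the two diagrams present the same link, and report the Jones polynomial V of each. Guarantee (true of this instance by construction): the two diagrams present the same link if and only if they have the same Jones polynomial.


equivalent: yes
V(D1) = t^(-13/2) - t^(-11/2) + t^(-9/2) - 2t^(-7/2) - t^(-3/2)  (w -5, c 11, <D> = A^-9 + 2A^-1 - A^3 + A^7 - A^11)
V(D2) = t^(-13/2) - t^(-11/2) + t^(-9/2) - 2t^(-7/2) - t^(-3/2)  (w -7, c 11, <D> = A^-15 + 2A^-7 - A^-3 + A - A^5)
why: all 2 diagrams share one V(t), hence one class


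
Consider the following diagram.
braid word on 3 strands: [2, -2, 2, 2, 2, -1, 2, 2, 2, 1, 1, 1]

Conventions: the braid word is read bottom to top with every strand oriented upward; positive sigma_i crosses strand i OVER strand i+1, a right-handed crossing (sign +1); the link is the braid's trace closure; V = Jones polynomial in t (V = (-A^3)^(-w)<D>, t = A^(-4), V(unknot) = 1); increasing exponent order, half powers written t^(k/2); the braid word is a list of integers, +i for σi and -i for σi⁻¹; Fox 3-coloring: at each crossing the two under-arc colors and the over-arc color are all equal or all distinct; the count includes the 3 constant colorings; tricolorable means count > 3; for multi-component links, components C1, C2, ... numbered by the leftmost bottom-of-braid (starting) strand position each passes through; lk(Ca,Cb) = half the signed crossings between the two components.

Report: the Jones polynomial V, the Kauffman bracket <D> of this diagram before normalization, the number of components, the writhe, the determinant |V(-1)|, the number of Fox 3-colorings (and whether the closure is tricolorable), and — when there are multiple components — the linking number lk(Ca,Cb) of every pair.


V(t) = t^3 - t^4 + 4t^5 - 5t^6 + 6t^7 - 7t^8 + 6t^9 - 5t^10 + 3t^11 - t^12
bracket: -A^-24 + 3A^-20 - 5A^-16 + 6A^-12 - 7A^-8 + 6A^-4 - 5 + 4A^4 - A^8 + A^12, w = +8
1 component, writhe +8, over 12 crossings
det 39, colorings 9 of 3^12 — tricolorable
observation: det 39 = |V(-1)|; divisible by 3, so tricolorable


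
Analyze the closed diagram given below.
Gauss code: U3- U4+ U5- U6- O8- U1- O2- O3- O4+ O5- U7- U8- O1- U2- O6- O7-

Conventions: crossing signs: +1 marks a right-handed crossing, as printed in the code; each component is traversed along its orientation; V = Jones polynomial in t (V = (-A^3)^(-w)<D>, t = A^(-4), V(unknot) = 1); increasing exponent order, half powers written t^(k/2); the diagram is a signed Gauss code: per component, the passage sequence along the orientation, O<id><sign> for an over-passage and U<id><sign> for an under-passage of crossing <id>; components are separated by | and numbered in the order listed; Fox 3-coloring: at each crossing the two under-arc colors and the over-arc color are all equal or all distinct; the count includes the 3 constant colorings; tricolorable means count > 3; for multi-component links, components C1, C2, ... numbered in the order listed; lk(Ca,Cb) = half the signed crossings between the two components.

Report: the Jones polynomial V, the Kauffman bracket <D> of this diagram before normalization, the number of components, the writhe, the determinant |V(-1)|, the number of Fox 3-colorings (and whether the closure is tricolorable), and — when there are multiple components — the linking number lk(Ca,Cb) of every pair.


V = -t^-7 + t^-6 - t^-5 + t^-4 + t^-2
<D> = A^-10 + A^-2 - A^2 + A^6 - A^10 (w = -6)
1 component over 8 crossings, w = -6
3 Fox colorings among 3^8, |V(-1)| = 5: not tricolorable
why: the span of V is 5, forcing >= 5 crossings in any diagram


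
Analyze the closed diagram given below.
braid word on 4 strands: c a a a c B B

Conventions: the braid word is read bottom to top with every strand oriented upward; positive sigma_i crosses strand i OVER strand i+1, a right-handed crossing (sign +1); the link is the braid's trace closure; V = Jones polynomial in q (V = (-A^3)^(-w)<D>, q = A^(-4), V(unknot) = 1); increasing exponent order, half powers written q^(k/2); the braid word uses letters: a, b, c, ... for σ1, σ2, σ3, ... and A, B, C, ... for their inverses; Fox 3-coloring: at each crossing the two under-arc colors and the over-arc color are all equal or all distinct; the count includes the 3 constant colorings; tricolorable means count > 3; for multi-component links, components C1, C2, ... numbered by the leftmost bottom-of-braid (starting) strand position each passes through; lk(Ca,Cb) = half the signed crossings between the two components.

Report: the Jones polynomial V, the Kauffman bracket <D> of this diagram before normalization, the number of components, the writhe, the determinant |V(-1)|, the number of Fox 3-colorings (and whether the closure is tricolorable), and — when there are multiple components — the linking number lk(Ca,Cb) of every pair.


Jones polynomial: V(q) = q^-1 + 3q - q^2 + 3q^3 - 2q^4 + q^5 - q^6
<D> = A^-15 - A^-11 + 2A^-7 - 3A^-3 + A - 3A^5 - A^13; writhe +3
components 3, writhe +3 (7 crossings)
linking number lk(C1,C2) = -1
lk(C1,C3): 0
lk(C2,C3) = +1
3-colorings: 9 of 3^7, det 12 — tricolorable
note: w = +3 shifts under R1 moves; the (-A^3)^(-3) factor cancels that in V


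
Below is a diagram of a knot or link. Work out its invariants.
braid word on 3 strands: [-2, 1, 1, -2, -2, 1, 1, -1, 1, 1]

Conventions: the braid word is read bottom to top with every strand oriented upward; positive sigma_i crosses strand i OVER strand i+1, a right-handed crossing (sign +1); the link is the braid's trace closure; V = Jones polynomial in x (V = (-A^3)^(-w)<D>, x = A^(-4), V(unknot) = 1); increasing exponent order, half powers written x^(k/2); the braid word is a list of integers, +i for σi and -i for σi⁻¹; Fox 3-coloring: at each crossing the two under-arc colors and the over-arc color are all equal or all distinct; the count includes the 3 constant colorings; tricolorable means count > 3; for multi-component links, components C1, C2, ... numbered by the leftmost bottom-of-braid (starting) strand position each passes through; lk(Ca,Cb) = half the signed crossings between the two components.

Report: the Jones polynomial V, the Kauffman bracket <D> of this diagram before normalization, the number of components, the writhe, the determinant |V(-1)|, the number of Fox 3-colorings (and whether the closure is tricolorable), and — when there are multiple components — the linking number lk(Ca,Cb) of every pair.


V = -x^-2 + 2x^-1 - 3 + 5x - 4x^2 + 5x^3 - 4x^4 + 2x^5 - x^6
<D> = -A^-18 + 2A^-14 - 4A^-10 + 5A^-6 - 4A^-2 + 5A^2 - 3A^6 + 2A^10 - A^14 (w = +2)
1 component over 10 crossings, w = +2
9 Fox colorings among 3^10, |V(-1)| = 27: tricolorable
why: V spans 8 powers of x: at least 8 crossings in any diagram


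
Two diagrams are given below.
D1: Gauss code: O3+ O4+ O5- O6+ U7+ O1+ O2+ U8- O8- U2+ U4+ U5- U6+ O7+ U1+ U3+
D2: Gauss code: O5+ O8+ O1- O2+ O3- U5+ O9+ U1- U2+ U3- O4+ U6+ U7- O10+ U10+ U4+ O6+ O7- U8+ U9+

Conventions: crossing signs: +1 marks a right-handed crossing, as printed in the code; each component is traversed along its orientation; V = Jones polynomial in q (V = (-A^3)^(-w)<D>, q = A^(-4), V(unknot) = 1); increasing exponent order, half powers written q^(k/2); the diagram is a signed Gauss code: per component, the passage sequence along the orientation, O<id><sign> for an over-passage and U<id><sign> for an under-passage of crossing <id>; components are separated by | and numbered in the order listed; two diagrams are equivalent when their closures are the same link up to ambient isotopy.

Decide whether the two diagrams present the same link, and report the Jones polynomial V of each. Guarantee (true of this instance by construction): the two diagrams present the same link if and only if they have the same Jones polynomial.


same link: no
V(D1) = q + q^3 - q^4  [8 crossings, <D> = -A^-4 + 1 + A^8, w = +4]
V(D2) = 1  (w +4, c 10, <D> = A^12)
note: 2 classes among 2 diagrams; unequal V(q) rules out equality


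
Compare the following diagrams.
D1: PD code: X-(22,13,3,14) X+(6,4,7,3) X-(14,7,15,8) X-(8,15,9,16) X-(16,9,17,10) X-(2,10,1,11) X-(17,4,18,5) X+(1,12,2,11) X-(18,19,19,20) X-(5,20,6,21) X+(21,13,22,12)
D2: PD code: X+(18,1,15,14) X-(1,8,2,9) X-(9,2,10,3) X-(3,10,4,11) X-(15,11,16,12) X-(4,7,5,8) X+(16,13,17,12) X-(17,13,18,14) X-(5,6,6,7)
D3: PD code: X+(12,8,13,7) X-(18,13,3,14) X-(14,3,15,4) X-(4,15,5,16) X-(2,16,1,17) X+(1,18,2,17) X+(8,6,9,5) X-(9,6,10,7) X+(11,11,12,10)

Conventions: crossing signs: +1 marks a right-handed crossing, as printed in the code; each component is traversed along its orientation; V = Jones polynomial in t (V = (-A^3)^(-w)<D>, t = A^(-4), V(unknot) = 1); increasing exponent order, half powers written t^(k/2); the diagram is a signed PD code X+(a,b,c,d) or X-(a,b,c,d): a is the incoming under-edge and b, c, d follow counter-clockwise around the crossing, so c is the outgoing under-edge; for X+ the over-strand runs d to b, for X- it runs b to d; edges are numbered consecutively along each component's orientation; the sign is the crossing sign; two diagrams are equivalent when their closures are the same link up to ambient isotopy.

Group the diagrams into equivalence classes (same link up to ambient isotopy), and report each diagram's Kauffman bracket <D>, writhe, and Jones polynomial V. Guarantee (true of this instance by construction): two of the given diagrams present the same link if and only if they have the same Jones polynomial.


classes: {D1, D2, D3}
V(D1) = t^(-9/2) - t^(-5/2) - t^(-3/2) - t^(-1/2)  [11 crossings, <D> = A^-13 + A^-9 + A^-5 - A^3, w = -5]
D2 (bracket A^-13 + A^-9 + A^-5 - A^3; 9 crossings at w = -5): V = t^(-9/2) - t^(-5/2) - t^(-3/2) - t^(-1/2)
V(D3) = t^(-9/2) - t^(-5/2) - t^(-3/2) - t^(-1/2)  (w -1, c 9, <D> = A^-1 + A^3 + A^7 - A^15)
insight: one V(t) for all 3 diagrams — one class (guaranteed)


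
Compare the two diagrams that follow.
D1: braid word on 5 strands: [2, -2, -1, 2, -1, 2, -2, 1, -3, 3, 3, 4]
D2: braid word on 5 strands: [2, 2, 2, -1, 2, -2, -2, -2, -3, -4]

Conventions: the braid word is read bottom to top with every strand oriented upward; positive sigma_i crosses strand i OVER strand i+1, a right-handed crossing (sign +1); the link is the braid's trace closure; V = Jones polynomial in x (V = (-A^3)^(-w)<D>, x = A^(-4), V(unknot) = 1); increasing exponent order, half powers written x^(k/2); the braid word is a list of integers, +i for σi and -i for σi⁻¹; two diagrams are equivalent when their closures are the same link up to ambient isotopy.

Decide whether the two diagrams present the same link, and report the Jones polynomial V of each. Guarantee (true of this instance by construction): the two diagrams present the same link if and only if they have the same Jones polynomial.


equivalent: yes
D1 (bracket A^6; 12 crossings at w = +2): V = 1
V(D2) = 1  [10 crossings, <D> = A^-6, w = -2]
observation: all 2 diagrams share one V(x), hence one class


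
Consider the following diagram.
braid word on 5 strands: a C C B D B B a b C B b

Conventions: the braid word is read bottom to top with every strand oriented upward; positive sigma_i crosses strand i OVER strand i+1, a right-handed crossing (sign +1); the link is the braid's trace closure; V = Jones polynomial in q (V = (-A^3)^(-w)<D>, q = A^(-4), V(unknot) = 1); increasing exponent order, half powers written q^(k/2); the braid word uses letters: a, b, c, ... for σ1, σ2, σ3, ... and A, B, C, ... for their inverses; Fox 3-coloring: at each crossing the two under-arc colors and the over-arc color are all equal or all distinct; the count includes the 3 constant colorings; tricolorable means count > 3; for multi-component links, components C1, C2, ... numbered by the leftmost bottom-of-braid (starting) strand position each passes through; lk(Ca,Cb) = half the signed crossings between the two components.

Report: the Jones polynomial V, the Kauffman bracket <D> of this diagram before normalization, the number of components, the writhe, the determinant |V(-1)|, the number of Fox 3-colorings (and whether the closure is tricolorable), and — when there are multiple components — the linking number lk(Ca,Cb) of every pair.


V(q) = -q^-4 + q^-3 + q^-1
bracket: A^-8 + 1 - A^4, w = -4
1 component, writhe -4, over 12 crossings
det 3, colorings 9 of 3^12 — tricolorable
observation: w = -4 shifts under R1 moves; the (-A^3)^(4) factor cancels that in V


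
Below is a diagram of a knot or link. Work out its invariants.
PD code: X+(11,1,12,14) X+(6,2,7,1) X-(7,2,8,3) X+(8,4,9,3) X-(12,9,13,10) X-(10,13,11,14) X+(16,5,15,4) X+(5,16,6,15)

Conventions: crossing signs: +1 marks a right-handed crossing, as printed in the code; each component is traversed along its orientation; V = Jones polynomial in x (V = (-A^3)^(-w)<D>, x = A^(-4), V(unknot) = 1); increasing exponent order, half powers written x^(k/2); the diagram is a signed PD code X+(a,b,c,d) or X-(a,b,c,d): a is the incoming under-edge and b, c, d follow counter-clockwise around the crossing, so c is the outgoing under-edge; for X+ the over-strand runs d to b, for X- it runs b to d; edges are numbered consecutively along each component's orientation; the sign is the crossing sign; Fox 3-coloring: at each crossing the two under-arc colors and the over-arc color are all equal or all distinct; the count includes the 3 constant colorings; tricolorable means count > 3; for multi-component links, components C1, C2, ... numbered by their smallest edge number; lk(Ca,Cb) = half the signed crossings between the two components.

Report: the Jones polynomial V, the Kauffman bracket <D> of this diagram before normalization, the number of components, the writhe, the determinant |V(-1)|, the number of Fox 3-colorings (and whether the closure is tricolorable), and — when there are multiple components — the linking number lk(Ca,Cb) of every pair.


V = -x^(1/2) - x^(5/2)
<D> = -A^-4 - A^4 (w = +2)
2 components over 8 crossings, w = +2
lk(C1,C2): +1
3 Fox colorings among 3^8, |V(-1)| = 2: not tricolorable
why: span 2 respects span(V) <= c + mu - 1 = 9 for this 2-component diagram


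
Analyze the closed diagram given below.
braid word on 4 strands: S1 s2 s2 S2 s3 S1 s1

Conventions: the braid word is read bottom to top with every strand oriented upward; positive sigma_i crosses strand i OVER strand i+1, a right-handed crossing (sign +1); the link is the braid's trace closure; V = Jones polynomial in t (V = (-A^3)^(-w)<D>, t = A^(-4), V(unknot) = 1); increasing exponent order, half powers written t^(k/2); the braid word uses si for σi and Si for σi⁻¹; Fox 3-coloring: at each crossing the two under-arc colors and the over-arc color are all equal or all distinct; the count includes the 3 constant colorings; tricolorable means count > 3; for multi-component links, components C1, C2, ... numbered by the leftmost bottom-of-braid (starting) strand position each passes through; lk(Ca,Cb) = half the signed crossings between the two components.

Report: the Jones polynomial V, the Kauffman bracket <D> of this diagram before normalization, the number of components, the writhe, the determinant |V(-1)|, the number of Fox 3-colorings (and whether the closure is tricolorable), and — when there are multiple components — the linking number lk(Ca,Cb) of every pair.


V = 1
<D> = -A^3 (w = +1)
1 component over 7 crossings, w = +1
3 Fox colorings among 3^7, |V(-1)| = 1: not tricolorable
why: |V(-1)| = 1: so not tricolorable, since 3 does not divide 1


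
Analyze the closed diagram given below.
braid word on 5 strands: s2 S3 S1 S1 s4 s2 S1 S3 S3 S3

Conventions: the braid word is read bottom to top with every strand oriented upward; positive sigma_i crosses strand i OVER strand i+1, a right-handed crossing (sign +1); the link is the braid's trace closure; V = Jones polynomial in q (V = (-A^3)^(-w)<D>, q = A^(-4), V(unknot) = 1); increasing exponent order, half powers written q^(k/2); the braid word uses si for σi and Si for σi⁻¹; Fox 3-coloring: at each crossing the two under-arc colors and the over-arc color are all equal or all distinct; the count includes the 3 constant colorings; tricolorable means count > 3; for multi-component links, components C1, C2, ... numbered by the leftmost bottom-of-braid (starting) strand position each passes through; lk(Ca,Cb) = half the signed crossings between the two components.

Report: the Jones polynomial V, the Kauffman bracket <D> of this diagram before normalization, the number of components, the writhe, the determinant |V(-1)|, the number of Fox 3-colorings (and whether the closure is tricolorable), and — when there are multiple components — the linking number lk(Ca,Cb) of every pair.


Jones polynomial: V(q) = -q^-9 + 3q^-8 - 5q^-7 + 6q^-6 - 7q^-5 + 7q^-4 - 5q^-3 + 4q^-2 - 2q^-1 + 1
<D> = A^-12 - 2A^-8 + 4A^-4 - 5 + 7A^4 - 7A^8 + 6A^12 - 5A^16 + 3A^20 - A^24; writhe -4
components 1, writhe -4 (10 crossings)
3-colorings: 3 of 3^10, det 41 — not tricolorable
note: the span of V is 9, forcing >= 9 crossings in any diagram


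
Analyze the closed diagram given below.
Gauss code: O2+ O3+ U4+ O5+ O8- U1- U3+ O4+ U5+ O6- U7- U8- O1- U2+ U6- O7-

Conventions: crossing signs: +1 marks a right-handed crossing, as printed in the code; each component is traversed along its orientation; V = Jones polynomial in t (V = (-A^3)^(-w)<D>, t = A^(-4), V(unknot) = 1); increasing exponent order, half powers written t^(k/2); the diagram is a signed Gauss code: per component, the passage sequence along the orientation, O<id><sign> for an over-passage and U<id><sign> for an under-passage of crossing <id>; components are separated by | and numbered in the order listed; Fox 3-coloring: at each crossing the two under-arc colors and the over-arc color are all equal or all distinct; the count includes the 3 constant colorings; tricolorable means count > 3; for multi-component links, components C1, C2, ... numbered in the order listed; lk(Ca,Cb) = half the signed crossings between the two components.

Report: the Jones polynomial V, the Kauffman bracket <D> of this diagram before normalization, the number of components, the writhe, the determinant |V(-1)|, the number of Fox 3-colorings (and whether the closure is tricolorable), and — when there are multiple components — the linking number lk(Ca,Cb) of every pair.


V(t) = -t^-3 + 2t^-2 - 2t^-1 + 3 - 2t + 2t^2 - t^3
bracket: -A^-12 + 2A^-8 - 2A^-4 + 3 - 2A^4 + 2A^8 - A^12, w = 0
1 component, writhe 0, over 8 crossings
det 13, colorings 3 of 3^8 — not tricolorable
observation: V is palindromic (span 6, det 13): t -> 1/t fixes it; necessary, not sufficient, for amphichirality


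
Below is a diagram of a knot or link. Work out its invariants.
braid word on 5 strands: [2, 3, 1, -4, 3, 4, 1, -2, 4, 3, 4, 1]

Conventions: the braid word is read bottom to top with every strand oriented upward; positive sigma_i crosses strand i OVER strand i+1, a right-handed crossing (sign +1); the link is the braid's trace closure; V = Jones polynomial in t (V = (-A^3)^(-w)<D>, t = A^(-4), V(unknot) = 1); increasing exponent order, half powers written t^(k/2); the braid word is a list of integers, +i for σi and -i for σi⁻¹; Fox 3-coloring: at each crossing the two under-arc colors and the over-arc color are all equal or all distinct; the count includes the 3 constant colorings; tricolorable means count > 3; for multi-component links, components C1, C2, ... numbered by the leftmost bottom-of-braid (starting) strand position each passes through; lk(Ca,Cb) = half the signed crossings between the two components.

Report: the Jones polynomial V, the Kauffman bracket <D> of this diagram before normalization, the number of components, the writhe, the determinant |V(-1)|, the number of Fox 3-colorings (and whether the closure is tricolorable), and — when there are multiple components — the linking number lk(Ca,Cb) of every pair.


V(t) = t^2 - 2t^3 + 5t^4 - 5t^5 + 6t^6 - 6t^7 + 4t^8 - 3t^9 + t^10
bracket: A^-16 - 3A^-12 + 4A^-8 - 6A^-4 + 6 - 5A^4 + 5A^8 - 2A^12 + A^16, w = +8
1 component, writhe +8, over 12 crossings
det 33, colorings 9 of 3^12 — tricolorable
observation: |V(-1)| = 33: so tricolorable, since 3 divides 33


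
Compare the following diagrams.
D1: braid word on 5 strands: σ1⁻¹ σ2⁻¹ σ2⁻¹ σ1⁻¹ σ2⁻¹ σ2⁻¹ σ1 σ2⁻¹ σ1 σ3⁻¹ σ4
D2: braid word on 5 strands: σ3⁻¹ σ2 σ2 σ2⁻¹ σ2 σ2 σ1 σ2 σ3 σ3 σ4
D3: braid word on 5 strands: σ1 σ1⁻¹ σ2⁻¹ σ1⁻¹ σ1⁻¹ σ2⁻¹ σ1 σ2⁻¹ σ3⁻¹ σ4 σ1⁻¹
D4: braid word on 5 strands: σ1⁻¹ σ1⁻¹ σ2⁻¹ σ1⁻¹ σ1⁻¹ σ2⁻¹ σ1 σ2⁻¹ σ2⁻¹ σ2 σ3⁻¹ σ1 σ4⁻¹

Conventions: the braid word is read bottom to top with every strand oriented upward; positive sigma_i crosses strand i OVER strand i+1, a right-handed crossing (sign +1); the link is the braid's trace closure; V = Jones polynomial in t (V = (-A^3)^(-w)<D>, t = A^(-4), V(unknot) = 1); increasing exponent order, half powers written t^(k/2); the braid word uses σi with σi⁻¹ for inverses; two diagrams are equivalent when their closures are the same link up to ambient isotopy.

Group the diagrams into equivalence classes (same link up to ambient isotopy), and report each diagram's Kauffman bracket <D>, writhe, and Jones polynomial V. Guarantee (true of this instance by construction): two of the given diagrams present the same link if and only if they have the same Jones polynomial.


grouping into links: {D1, D3, D4} | {D2}
V(D1) = t^(-13/2) - t^(-11/2) + t^(-9/2) - 2t^(-7/2) - t^(-3/2)  (w -5, c 11, <D> = A^-9 + 2A^-1 - A^3 + A^7 - A^11)
V(D2) = -t^(3/2) - t^(7/2) + t^(9/2) - t^(11/2)  (w +7, c 11, <D> = A^-1 - A^3 + A^7 + A^15)
V(D3) = t^(-13/2) - t^(-11/2) + t^(-9/2) - 2t^(-7/2) - t^(-3/2)  [11 crossings, <D> = A^-9 + 2A^-1 - A^3 + A^7 - A^11, w = -5]
D4 (bracket A^-15 + 2A^-7 - A^-3 + A - A^5; 13 crossings at w = -7): V = t^(-13/2) - t^(-11/2) + t^(-9/2) - 2t^(-7/2) - t^(-3/2)
key observation: V(t) takes 2 values over 4 diagrams, fixing the grouping


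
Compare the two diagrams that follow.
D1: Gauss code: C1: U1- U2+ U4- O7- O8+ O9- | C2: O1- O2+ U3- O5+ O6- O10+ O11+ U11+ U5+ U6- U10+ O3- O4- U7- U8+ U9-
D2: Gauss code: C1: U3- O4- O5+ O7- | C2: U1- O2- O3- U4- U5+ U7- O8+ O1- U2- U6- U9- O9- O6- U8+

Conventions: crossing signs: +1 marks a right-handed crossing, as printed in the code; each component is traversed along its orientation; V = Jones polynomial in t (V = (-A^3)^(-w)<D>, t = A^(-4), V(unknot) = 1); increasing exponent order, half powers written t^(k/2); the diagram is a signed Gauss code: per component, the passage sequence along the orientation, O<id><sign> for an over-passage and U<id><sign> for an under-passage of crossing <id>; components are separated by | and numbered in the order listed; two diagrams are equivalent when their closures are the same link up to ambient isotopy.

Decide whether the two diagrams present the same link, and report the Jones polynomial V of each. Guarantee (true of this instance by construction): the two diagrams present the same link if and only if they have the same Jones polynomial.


equivalent: yes
D1 (bracket A^-1 + A^7; 11 crossings at w = -1): V = -t^(-5/2) - t^(-1/2)
D2 (bracket A^-13 + A^-5; 9 crossings at w = -5): V = -t^(-5/2) - t^(-1/2)
key observation: from 11 to 9 crossings by R-moves: one link, two diagrams


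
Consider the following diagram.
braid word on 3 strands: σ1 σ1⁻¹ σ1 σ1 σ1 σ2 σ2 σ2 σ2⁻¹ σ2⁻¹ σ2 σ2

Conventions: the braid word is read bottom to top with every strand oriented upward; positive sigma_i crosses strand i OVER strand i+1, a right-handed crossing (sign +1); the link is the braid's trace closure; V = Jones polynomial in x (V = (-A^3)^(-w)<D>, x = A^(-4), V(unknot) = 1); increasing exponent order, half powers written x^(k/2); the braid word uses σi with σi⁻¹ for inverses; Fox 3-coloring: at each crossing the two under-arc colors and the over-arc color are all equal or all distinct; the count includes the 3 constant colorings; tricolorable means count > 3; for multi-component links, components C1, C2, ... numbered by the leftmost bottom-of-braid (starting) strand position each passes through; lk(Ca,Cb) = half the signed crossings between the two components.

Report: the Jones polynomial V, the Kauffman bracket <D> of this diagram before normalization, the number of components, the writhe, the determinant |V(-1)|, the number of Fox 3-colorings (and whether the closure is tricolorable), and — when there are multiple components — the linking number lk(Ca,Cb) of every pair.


V = x^2 + 2x^4 - 2x^5 + x^6 - 2x^7 + x^8
<D> = A^-14 - 2A^-10 + A^-6 - 2A^-2 + 2A^2 + A^10 (w = +6)
1 component over 12 crossings, w = +6
27 Fox colorings among 3^12, |V(-1)| = 9: tricolorable
why: |V(-1)| = 9: so tricolorable, since 3 divides 9


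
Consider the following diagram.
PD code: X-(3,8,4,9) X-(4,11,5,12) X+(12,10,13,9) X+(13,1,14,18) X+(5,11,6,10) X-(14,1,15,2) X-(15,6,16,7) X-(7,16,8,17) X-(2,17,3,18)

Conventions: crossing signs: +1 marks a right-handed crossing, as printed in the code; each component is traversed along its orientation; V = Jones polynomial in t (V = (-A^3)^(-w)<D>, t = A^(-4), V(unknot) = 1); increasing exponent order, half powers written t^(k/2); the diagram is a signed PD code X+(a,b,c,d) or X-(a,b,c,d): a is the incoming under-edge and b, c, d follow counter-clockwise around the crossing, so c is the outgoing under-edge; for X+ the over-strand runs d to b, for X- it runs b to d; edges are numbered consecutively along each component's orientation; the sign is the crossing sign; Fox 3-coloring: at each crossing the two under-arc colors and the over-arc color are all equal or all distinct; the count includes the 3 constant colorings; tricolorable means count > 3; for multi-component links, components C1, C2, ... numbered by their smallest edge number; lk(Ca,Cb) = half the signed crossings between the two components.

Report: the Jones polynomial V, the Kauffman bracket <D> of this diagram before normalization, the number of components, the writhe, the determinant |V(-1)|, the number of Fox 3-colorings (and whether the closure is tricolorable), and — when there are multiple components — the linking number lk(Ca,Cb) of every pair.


Jones polynomial: V(t) = -t^-4 + t^-3 + t^-1
<D> = -A^-5 - A^3 + A^7; writhe -3
components 1, writhe -3 (9 crossings)
3-colorings: 9 of 3^9, det 3 — tricolorable
note: |V(-1)| = 3: so tricolorable, since 3 divides 3


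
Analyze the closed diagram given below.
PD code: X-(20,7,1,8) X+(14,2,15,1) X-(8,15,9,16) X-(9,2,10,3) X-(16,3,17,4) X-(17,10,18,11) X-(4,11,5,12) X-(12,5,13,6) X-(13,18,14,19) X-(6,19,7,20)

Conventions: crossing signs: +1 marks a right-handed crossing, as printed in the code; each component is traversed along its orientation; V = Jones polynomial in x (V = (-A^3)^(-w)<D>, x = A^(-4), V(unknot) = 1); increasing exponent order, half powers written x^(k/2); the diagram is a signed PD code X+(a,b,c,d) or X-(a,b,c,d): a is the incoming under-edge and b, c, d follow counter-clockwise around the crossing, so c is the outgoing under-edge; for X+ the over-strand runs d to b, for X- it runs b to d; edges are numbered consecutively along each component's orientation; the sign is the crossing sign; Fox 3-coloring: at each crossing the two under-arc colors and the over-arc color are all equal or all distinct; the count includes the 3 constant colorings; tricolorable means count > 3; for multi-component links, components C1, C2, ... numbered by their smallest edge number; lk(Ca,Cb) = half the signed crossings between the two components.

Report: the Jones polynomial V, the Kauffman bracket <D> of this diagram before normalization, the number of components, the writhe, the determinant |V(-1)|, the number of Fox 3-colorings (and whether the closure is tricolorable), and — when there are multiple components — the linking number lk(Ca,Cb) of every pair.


V = -x^-8 + x^-5 + x^-3
<D> = A^-12 + A^-4 - A^8 (w = -8)
1 component over 10 crossings, w = -8
9 Fox colorings among 3^10, |V(-1)| = 3: tricolorable
why: w = -8 shifts under R1 moves; the (-A^3)^(8) factor cancels that in V


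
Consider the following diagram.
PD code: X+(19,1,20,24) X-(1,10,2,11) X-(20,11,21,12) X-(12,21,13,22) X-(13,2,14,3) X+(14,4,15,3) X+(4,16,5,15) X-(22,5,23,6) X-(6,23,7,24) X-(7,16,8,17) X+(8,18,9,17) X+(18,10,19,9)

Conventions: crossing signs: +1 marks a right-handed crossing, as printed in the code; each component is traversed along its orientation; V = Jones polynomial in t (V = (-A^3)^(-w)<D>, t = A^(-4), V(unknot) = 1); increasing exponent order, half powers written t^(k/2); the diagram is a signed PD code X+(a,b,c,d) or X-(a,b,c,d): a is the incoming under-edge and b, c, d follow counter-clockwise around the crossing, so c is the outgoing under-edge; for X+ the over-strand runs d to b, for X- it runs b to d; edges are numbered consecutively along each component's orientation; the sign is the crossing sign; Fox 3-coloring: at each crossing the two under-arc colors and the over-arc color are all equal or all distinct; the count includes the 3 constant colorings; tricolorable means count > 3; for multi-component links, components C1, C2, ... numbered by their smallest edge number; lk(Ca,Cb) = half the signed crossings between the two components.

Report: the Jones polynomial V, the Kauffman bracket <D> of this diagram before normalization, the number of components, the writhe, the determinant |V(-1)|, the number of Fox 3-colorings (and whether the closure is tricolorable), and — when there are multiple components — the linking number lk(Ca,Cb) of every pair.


Jones polynomial: V(t) = t^-5 - 2t^-4 + 2t^-3 - 2t^-2 + 2t^-1 - 1 + t
<D> = A^-10 - A^-6 + 2A^-2 - 2A^2 + 2A^6 - 2A^10 + A^14; writhe -2
components 1, writhe -2 (12 crossings)
3-colorings: 3 of 3^12, det 11 — not tricolorable
note: w = -2 (over 12 crossings) is diagram-only; (-A^3)^(2) removes it from V


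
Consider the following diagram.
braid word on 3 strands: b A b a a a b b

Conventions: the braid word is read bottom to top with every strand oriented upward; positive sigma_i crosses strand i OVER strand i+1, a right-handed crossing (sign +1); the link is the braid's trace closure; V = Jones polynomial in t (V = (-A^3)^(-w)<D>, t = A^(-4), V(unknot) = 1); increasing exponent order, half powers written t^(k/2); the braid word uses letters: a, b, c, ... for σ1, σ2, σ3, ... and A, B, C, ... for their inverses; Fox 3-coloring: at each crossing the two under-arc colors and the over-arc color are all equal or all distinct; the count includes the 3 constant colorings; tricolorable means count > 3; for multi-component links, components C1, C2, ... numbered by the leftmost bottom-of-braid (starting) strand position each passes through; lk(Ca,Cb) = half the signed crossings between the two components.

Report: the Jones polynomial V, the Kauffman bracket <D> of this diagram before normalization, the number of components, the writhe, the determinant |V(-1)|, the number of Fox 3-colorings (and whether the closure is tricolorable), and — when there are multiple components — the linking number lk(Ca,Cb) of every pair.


V = t^2 - t^3 + 3t^4 - 3t^5 + 3t^6 - 3t^7 + 2t^8 - t^9
<D> = -A^-18 + 2A^-14 - 3A^-10 + 3A^-6 - 3A^-2 + 3A^2 - A^6 + A^10 (w = +6)
1 component over 8 crossings, w = +6
3 Fox colorings among 3^8, |V(-1)| = 17: not tricolorable
why: det 17 = |V(-1)|; not divisible by 3, so not tricolorable


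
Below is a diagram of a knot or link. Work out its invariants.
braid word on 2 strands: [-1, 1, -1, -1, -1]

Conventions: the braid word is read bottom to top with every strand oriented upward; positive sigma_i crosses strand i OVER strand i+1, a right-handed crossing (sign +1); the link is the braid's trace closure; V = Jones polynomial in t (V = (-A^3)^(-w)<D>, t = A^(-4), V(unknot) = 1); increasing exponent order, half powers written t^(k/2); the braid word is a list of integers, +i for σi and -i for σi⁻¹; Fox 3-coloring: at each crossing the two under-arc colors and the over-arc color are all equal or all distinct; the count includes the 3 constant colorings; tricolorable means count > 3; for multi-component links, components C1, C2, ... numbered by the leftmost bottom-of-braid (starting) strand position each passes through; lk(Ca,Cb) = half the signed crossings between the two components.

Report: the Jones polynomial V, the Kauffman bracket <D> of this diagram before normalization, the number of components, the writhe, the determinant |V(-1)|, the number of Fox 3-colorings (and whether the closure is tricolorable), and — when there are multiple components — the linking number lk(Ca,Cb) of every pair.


V(t) = -t^-4 + t^-3 + t^-1
bracket: -A^-5 - A^3 + A^7, w = -3
1 component, writhe -3, over 5 crossings
det 3, colorings 9 of 3^5 — tricolorable
observation: free reduction leaves σ1⁻¹ σ1⁻¹ σ1⁻¹ of the original 5 letters


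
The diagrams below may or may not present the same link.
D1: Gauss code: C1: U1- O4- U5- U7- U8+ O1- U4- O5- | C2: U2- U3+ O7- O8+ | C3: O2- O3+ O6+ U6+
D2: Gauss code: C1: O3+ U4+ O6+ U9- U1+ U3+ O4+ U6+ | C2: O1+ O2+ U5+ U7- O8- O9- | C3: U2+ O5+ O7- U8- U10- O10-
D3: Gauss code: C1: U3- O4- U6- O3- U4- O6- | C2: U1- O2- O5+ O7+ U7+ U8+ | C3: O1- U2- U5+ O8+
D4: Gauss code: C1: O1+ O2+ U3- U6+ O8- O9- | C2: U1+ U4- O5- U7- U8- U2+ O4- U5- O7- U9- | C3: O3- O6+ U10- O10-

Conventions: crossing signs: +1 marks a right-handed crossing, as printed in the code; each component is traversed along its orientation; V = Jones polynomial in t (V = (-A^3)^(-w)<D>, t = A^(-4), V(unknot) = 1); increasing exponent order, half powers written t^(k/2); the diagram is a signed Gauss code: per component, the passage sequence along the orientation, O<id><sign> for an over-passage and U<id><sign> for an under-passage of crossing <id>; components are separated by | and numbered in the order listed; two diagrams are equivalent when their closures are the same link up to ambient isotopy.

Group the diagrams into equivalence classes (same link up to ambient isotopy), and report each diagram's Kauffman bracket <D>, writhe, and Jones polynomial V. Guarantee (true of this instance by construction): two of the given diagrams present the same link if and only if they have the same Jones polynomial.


grouping into links: {D1, D3, D4} | {D2}
V(D1) = -t^-5 - t^-4 + t^-3 + 2t^-2 + 2t^-1 + 1  (w -2, c 8, <D> = A^-6 + 2A^-2 + 2A^2 + A^6 - A^10 - A^14)
V(D2) = 1 + 2t + 2t^2 + t^3 - t^4 - t^5  (w +2, c 10, <D> = -A^-14 - A^-10 + A^-6 + 2A^-2 + 2A^2 + A^6)
V(D3) = -t^-5 - t^-4 + t^-3 + 2t^-2 + 2t^-1 + 1  (w -2, c 8, <D> = A^-6 + 2A^-2 + 2A^2 + A^6 - A^10 - A^14)
V(D4) = -t^-5 - t^-4 + t^-3 + 2t^-2 + 2t^-1 + 1  [10 crossings, <D> = A^-12 + 2A^-8 + 2A^-4 + 1 - A^4 - A^8, w = -4]
why: V(t) takes 2 values over 4 diagrams, fixing the grouping
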